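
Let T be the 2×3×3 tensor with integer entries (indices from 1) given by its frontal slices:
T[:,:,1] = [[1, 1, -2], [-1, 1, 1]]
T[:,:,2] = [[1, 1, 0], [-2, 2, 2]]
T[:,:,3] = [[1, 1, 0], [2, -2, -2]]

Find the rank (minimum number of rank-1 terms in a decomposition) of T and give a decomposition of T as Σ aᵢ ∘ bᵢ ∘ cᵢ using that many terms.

Lower bound: the mode-3 unfolding of T (rows indexed by k, columns by (i,j) = (1,1), (1,2), (1,3), (2,1), (2,2), (2,3)) is [[1, 1, -2, -1, 1, 1], [1, 1, 0, -2, 2, 2], [1, 1, 0, 2, -2, -2]].
There the 3×3 minor on rows k ∈ {1, 2, 3}, columns (i,j) ∈ {(1,1), (1,3), (2,1)} is det [[1, -2, -1], [1, 0, -2], [1, 0, 2]] = 8 ≠ 0, so this unfolding has rank ≥ 3; CP rank is at least every unfolding rank, so rank(T) ≥ 3. (This is only a lower bound: in general the CP rank may exceed every unfolding rank, so we still need to exhibit 3 rank-1 terms summing to T.)
Upper bound: T is a sum of 3 rank-1 terms, T = (0, 1) ∘ (1, -1, -1) ∘ (-1, -2, 2) + (1, 0) ∘ (0, 0, 1) ∘ (-1, 1, 1) + (1, 0) ∘ (1, 1, -1) ∘ (1, 1, 1) (one valid choice — decompositions are not unique — normalised so each a, b is primitive with positive first nonzero entry; check it by expanding all entries), so rank(T) ≤ 3.
These bounds meet, so rank(T) = 3.

rank(T) = 3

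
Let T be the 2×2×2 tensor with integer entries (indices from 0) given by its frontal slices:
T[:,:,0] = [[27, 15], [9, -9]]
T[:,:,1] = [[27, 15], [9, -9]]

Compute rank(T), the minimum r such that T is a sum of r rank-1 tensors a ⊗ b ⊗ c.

2

Lower bound: the mode-1 unfolding of T (rows indexed by i, columns by (j,k) = (0,0), (0,1), (1,0), (1,1)) is [[27, 27, 15, 15], [9, 9, -9, -9]].
There the 2×2 minor on rows i ∈ {0, 1}, columns (j,k) ∈ {(0,0), (1,0)} is det [[27, 15], [9, -9]] = -378 ≠ 0, so this unfolding has rank ≥ 2; CP rank is at least every unfolding rank, so rank(T) ≥ 2. (Flattening ranks never certify an upper bound on CP rank; for that we must actually write T with 2 rank-1 terms.)
Upper bound — finding two terms. Every mode-3 slice of T is a multiple of one matrix: T[:,:,k] = c[k]·M with c = [1, 1] and M = [[27, 15], [9, -9]] (rows indexed by i, columns by j). So it suffices to write M as a sum of two rank-1 matrices.
Splitting M by its rows (i = 0, 1), M = [1, 0][27, 15]ᵀ + [0, 1][9, -9]ᵀ.
Hence T = [1, 0] ⊗ [27, 15] ⊗ [1, 1] + [0, 1] ⊗ [9, -9] ⊗ [1, 1], so rank(T) ≤ 2.
These bounds meet, so rank(T) = 2.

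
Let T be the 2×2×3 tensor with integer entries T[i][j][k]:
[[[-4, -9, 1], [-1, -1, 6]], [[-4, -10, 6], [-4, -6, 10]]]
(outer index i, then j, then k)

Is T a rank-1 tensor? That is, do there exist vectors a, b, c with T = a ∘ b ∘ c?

No

The mode-3 unfolding of T (rows indexed by k, columns by (i,j) = (0,0), (0,1), (1,0), (1,1)) is [[-4, -1, -4, -4], [-9, -1, -10, -6], [1, 6, 6, 10]].
There the 3×3 minor on rows k ∈ {0, 1, 2}, columns (i,j) ∈ {(0,0), (0,1), (1,0)} is det [[-4, -1, -4], [-9, -1, -10], [1, 6, 6]] = -48 ≠ 0, so this unfolding has rank ≥ 3; CP rank is at least every unfolding rank, so rank(T) ≥ 3.
In particular rank(T) ≥ 3 > 1, so T is not rank-1.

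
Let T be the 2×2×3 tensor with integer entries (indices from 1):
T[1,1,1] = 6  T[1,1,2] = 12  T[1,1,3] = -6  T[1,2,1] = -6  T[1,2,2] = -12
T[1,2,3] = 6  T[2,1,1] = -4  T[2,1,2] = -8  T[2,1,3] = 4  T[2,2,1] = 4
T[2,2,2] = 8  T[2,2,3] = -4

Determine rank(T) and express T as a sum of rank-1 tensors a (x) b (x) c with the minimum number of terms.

rank(T) = 1

Lower bound: T ≠ 0 (e.g. T[1,1,1] = 6), so rank(T) ≥ 1.
Upper bound: the mode-1 fibre T[:,1,1] = [6, -4] gives a = [3, -2] (primitive direction); the mode-2 fibre T[1,:,1] = [6, -6] gives b = [1, -1]; then c[k] = T[1,1,k] / (a[1]·b[1]) = [6, 12, -6] / 3 = [2, 4, -2].
Expanding [3, -2] (x) [1, -1] (x) [2, 4, -2] reproduces all 12 entries of T, so T = [3, -2] (x) [1, -1] (x) [2, 4, -2] and rank(T) ≤ 1.
These bounds meet, so rank(T) = 1.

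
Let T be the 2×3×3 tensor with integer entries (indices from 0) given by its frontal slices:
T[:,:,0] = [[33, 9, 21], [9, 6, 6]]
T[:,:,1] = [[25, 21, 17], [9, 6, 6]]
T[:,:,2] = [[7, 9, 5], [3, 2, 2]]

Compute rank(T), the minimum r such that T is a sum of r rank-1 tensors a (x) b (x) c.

2

Lower bound: the mode-1 unfolding of T (rows indexed by i, columns by (j,k) = (0,0), (0,1), (0,2), (1,0), (1,1), (1,2), (2,0), (2,1), (2,2)) is [[33, 25, 7, 9, 21, 9, 21, 17, 5], [9, 9, 3, 6, 6, 2, 6, 6, 2]].
There the 2×2 minor on rows i ∈ {0, 1}, columns (j,k) ∈ {(0,0), (0,1)} is det [[33, 25], [9, 9]] = 72 ≠ 0, so this unfolding has rank ≥ 2; CP rank is at least every unfolding rank, so rank(T) ≥ 2. (Unfolding ranks only ever bound the CP rank from below — rank(T) can be strictly larger than all of them — so the matching upper bound has to come from an explicit 2-term decomposition.)
Upper bound — finding two terms. Write S_k = T[:,:,k] for the frontal slices: S₀ = [[33, 9, 21], [9, 6, 6]], S₁ = [[25, 21, 17], [9, 6, 6]], S₂ = [[7, 9, 5], [3, 2, 2]].
If T = a₁ (x) b₁ (x) c₁ + a₂ (x) b₂ (x) c₂ then each S_k = c₁[k]·a₁b₁ᵀ + c₂[k]·a₂b₂ᵀ. S₀ and S₁ are linearly independent, so a₁b₁ᵀ and a₂b₂ᵀ must span the same plane of matrices: they are the rank-1 matrices of the form x·S₀ + y·S₁.
The 2×2 minor of x·S₀ + y·S₁ on rows {0,1}, columns {0,1} is 117·x² + 78·xy − 39·y² = 39·(3·x − y)(x + y), vanishing at (x:y) = (1:3) and (1:-1).
M₁ = S₀ + 3·S₁ = [[108, 72, 72], [36, 24, 24]] = 12·[3, 1][3, 2, 2]ᵀ and M₂ = S₀ − S₁ = [[8, -12, 4], [0, 0, 0]] = 4·[1, 0][2, -3, 1]ᵀ, so take a₁ = [3, 1], b₁ = [3, 2, 2], a₂ = [1, 0], b₂ = [2, -3, 1].
Each slice is an integer combination of E₁ = a₁b₁ᵀ and E₂ = a₂b₂ᵀ: S₀ = 3·E₁ + 3·E₂, S₁ = 3·E₁ − E₂, S₂ = E₁ − E₂; reading off coefficients, c₁ = [3, 3, 1] and c₂ = [3, -1, -1].
Hence T = [3, 1] (x) [3, 2, 2] (x) [3, 3, 1] + [1, 0] (x) [2, -3, 1] (x) [3, -1, -1], so rank(T) ≤ 2.
These bounds meet, so rank(T) = 2.
Check entry T[0,2,1] = 17: (3)·(2)·(3) + (1)·(1)·(-1) = 17.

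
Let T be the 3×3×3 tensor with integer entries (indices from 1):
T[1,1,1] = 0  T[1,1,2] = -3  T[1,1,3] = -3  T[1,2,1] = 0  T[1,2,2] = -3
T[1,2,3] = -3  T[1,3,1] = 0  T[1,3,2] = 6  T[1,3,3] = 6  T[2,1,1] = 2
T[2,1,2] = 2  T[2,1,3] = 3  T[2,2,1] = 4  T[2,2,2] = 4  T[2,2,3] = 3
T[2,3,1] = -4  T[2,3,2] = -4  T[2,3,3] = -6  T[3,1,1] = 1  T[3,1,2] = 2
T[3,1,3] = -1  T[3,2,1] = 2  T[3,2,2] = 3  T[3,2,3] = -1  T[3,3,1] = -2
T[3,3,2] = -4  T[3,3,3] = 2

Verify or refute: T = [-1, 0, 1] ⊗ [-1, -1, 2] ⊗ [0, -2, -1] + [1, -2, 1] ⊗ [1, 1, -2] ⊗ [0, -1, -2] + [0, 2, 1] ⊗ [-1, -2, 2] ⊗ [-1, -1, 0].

Reconstruct entry (2,1,2) from the claimed factors: Σₗ aₗ[2]bₗ[1]cₗ[2] = (0)·(-1)·(-2) + (-2)·(1)·(-1) + (2)·(-1)·(-1) = 4, but T[2,1,2] = 2. The claim is false.

No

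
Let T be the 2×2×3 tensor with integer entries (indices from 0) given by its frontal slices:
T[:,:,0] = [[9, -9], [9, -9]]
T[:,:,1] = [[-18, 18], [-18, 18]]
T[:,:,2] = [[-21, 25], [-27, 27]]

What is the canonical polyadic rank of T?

2

Lower bound: in the mode-2 unfolding of T (rows indexed by j, columns by (i,k)) the 2×2 minor on rows j ∈ {0, 1}, columns (i,k) ∈ {(0,0), (0,2)} is det [[9, -21], [-9, 25]] = 36 ≠ 0, so that unfolding has rank ≥ 2 and hence rank(T) ≥ 2 (CP rank is at least every unfolding rank, though it can be larger).
Upper bound: with S_k = T[:,:,k], the two rank-1 terms a₁b₁ᵀ, a₂b₂ᵀ are the rank-1 members of the pencil x·S₀ + y·S₂.
det(x·S₀ + y·S₂) is −36·xy + 108·y² = (-36)·(x − 3·y)(y), vanishing at (x:y) = (3:1) and (1:0).
M₁ = 3·S₀ + S₂ = [[6, -2], [0, 0]] = 2·[1, 0][3, -1]ᵀ and M₂ = S₀ = [[9, -9], [9, -9]] = 9·[1, 1][1, -1]ᵀ, so take a₁ = [1, 0], b₁ = [3, -1], a₂ = [1, 1], b₂ = [1, -1].
Each slice is an integer combination of E₁ = a₁b₁ᵀ and E₂ = a₂b₂ᵀ: S₀ = 9·E₂, S₁ = −18·E₂, S₂ = 2·E₁ − 27·E₂; reading off coefficients, c₁ = [0, 0, 2] and c₂ = [9, -18, -27].
Hence T = [1, 0] ⊗ [3, -1] ⊗ [0, 0, 2] + [1, 1] ⊗ [1, -1] ⊗ [9, -18, -27], so rank(T) ≤ 2.
These bounds meet, so rank(T) = 2.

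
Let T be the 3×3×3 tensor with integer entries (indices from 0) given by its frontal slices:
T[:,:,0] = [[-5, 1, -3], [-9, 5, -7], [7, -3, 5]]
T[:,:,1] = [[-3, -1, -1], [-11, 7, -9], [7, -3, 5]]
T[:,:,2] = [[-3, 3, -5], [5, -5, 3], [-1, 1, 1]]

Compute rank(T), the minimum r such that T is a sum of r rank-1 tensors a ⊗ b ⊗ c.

Lower bound: the mode-2 unfolding of T (rows indexed by j, columns by (i,k) = (0,0), (0,1), (0,2), (1,0), (1,1), (1,2), (2,0), (2,1), (2,2)) is [[-5, -3, -3, -9, -11, 5, 7, 7, -1], [1, -1, 3, 5, 7, -5, -3, -3, 1], [-3, -1, -5, -7, -9, 3, 5, 5, 1]].
There the 3×3 minor on rows j ∈ {0, 1, 2}, columns (i,k) ∈ {(0,0), (0,1), (0,2)} is det [[-5, -3, -3], [1, -1, 3], [-3, -1, -5]] = -16 ≠ 0, so this unfolding has rank ≥ 3; CP rank is at least every unfolding rank, so rank(T) ≥ 3. (Flattening ranks never certify an upper bound on CP rank; for that we must actually write T with 3 rank-1 terms.)
Upper bound: T is a sum of 3 rank-1 terms, T = (1, -1, 0) ⊗ (1, -1, 1) ⊗ (2, 4, -4) + (1, 1, -1) ⊗ (1, -1, -1) ⊗ (1, 1, 1) + (1, 1, -1) ⊗ (2, -1, 1) ⊗ (-4, -4, 0) (written with every a and b primitive with positive leading entry and the scale carried by c; CP decompositions are not unique, and this one is verified by expanding entrywise), so rank(T) ≤ 3.
These bounds meet, so rank(T) = 3.

3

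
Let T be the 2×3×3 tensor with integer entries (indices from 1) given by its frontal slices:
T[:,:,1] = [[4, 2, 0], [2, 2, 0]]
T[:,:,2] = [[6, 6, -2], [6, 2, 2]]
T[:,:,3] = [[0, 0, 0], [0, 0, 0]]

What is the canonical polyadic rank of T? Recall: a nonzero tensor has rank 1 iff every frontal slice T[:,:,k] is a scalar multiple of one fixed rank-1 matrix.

3

Lower bound: in the mode-2 unfolding of T (rows indexed by j, columns by (i,k)) the 3×3 minor on rows j ∈ {1, 2, 3}, columns (i,k) ∈ {(1,1), (1,2), (2,1)} is det [[4, 6, 2], [2, 6, 2], [0, -2, 0]] = 8 ≠ 0, so that unfolding has rank ≥ 3 and hence rank(T) ≥ 3 (CP rank is at least every unfolding rank, though it can be larger).
Upper bound: T is a sum of 3 rank-1 terms, T = [1, -1] ⊗ [1, -1, 1] ⊗ [0, -2, 0] + [1, 0] ⊗ [1, 0, 0] ⊗ [2, 4, 0] + [1, 1] ⊗ [1, 1, 0] ⊗ [2, 4, 0] (written with every a and b primitive with positive leading entry and the scale carried by c; CP decompositions are not unique, and this one is verified by expanding entrywise), so rank(T) ≤ 3.
These bounds meet, so rank(T) = 3.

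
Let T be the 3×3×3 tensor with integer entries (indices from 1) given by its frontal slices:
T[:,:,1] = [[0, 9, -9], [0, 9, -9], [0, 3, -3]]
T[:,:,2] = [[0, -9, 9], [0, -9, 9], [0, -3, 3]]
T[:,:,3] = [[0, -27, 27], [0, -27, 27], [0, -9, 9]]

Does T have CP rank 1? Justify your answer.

Yes

The mode-1 fibre T[:,2,1] = [9, 9, 3] gives a = (3, 3, 1) (primitive direction); the mode-2 fibre T[1,:,1] = [0, 9, -9] gives b = (0, 1, -1); then c[k] = T[1,2,k] / (a[1]·b[2]) = [9, -9, -27] / 3 = (3, -3, -9).
Expanding (3, 3, 1) ⊗ (0, 1, -1) ⊗ (3, -3, -9) reproduces all 27 entries of T, so T = (3, 3, 1) ⊗ (0, 1, -1) ⊗ (3, -3, -9) and rank(T) ≤ 1.
Equivalently every frontal slice T[:,:,k] is c[k] times the rank-1 matrix (3, 3, 1) ⊗ (0, 1, -1). So T has rank 1 (it is nonzero).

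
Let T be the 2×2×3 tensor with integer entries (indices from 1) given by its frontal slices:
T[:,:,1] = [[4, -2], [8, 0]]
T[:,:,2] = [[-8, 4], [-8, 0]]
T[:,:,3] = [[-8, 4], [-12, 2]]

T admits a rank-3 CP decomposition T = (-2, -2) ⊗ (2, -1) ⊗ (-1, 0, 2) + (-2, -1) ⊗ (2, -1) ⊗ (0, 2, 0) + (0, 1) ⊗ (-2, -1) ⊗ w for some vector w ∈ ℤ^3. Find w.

Subtract the known terms from T to get the rank-1 residual R = (0, 1) ⊗ (-2, -1) ⊗ w, so R[i,j,k] = a[i]·b[j]·w[k]. Pick indices with nonzero a[2]·b[1] = (1)·(-2) = -2. Only the fibre through (2,1,·) is needed: R[2,1,:] = T[2,1,:] − Σₗ aₗ[2]bₗ[1]cₗ = [8, -8, -12] − (-2)·(2)·(-1, 0, 2) − (-1)·(2)·(0, 2, 0) = [4, -4, -4]. Then w[k] = R[2,1,k] / -2 for each k, giving w = [4, -4, -4] / -2 = (-2, 2, 2).

w = (-2, 2, 2)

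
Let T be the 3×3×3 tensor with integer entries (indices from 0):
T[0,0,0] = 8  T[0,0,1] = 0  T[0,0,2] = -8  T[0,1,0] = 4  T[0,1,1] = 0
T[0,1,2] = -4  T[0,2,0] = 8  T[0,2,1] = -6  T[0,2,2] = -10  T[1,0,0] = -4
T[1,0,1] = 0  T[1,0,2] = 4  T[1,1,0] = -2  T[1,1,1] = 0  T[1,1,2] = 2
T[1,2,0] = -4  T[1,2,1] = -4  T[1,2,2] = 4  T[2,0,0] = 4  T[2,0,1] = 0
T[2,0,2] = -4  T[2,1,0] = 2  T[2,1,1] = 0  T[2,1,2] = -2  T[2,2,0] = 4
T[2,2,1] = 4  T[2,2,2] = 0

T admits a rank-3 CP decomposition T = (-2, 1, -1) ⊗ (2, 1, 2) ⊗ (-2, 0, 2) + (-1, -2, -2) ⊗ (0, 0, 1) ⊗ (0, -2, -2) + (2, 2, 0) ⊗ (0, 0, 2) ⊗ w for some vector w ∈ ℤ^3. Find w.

Subtract the known terms from T to get the rank-1 residual R = (2, 2, 0) ⊗ (0, 0, 2) ⊗ w, so R[i,j,k] = a[i]·b[j]·w[k]. Pick indices with nonzero a[0]·b[2] = (2)·(2) = 4. Only the fibre through (0,2,·) is needed: R[0,2,:] = T[0,2,:] − Σₗ aₗ[0]bₗ[2]cₗ = [8, -6, -10] − (-2)·(2)·(-2, 0, 2) − (-1)·(1)·(0, -2, -2) = [0, -8, -4]. Then w[k] = R[0,2,k] / 4 for each k, giving w = [0, -8, -4] / 4 = (0, -2, -1).

w = (0, -2, -1)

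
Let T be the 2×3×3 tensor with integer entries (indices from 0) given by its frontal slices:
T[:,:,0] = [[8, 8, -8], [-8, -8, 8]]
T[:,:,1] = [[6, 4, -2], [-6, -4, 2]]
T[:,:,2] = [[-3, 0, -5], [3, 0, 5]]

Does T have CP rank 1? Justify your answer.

The mode-3 unfolding of T (rows indexed by k, columns by (i,j) = (0,0), (0,1), (0,2), (1,0), (1,1), (1,2)) is [[8, 8, -8, -8, -8, 8], [6, 4, -2, -6, -4, 2], [-3, 0, -5, 3, 0, 5]].
There the 3×3 minor on rows k ∈ {0, 1, 2}, columns (i,j) ∈ {(0,0), (0,1), (0,2)} is det [[8, 8, -8], [6, 4, -2], [-3, 0, -5]] = 32 ≠ 0, so this unfolding has rank ≥ 3; CP rank is at least every unfolding rank, so rank(T) ≥ 3.
In particular rank(T) ≥ 3 > 1, so T is not rank-1.

No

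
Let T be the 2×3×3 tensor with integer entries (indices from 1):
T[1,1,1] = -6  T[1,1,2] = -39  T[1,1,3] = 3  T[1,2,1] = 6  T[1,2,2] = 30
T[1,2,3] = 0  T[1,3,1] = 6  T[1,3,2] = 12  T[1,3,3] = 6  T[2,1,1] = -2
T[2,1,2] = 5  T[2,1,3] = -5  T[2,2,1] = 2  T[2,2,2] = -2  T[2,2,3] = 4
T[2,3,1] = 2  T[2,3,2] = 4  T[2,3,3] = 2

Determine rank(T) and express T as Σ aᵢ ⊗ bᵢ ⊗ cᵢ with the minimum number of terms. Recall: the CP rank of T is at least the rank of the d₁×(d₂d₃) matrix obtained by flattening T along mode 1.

Lower bound: the mode-1 unfolding of T (rows indexed by i, columns by (j,k) = (1,1), (1,2), (1,3), (2,1), (2,2), (2,3), (3,1), (3,2), (3,3)) is [[-6, -39, 3, 6, 30, 0, 6, 12, 6], [-2, 5, -5, 2, -2, 4, 2, 4, 2]].
There the 2×2 minor on rows i ∈ {1, 2}, columns (j,k) ∈ {(1,1), (1,2)} is det [[-6, -39], [-2, 5]] = -108 ≠ 0, so this unfolding has rank ≥ 2; CP rank is at least every unfolding rank, so rank(T) ≥ 2. (This is only a lower bound: in general the CP rank may exceed every unfolding rank, so we still need to exhibit 2 rank-1 terms summing to T.)
Upper bound — finding two terms. Write S_k = T[:,:,k] for the frontal slices: S₁ = [[-6, 6, 6], [-2, 2, 2]], S₂ = [[-39, 30, 12], [5, -2, 4]], S₃ = [[3, 0, 6], [-5, 4, 2]].
If T = a₁ ⊗ b₁ ⊗ c₁ + a₂ ⊗ b₂ ⊗ c₂ then each S_k = c₁[k]·a₁b₁ᵀ + c₂[k]·a₂b₂ᵀ. S₁ and S₂ are linearly independent, so a₁b₁ᵀ and a₂b₂ᵀ must span the same plane of matrices: they are the rank-1 matrices of the form x·S₁ + y·S₂.
The 2×2 minor of x·S₁ + y·S₂ on rows {1,2}, columns {1,2} is −36·xy − 72·y² = (-36)·(x + 2·y)(y), vanishing at (x:y) = (2:-1) and (1:0).
M₁ = 2·S₁ − S₂ = [[27, -18, 0], [-9, 6, 0]] = 3·(3, -1)(3, -2, 0)ᵀ and M₂ = S₁ = [[-6, 6, 6], [-2, 2, 2]] = (-2)·(3, 1)(1, -1, -1)ᵀ, so take a₁ = (3, -1), b₁ = (3, -2, 0), a₂ = (3, 1), b₂ = (1, -1, -1).
Each slice is an integer combination of E₁ = a₁b₁ᵀ and E₂ = a₂b₂ᵀ: S₁ = −2·E₂, S₂ = −3·E₁ − 4·E₂, S₃ = E₁ − 2·E₂; reading off coefficients, c₁ = (0, -3, 1) and c₂ = (-2, -4, -2).
Hence T = (3, -1) ⊗ (3, -2, 0) ⊗ (0, -3, 1) + (3, 1) ⊗ (1, -1, -1) ⊗ (-2, -4, -2), so rank(T) ≤ 2.
These bounds meet, so rank(T) = 2.

rank(T) = 2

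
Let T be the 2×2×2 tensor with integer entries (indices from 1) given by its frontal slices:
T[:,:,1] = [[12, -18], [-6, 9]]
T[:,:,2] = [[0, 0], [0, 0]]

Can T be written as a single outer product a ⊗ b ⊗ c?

If T = a ⊗ b ⊗ c then every fibre of T is a multiple of the corresponding factor, so read the factors off the fibres through the nonzero entry T[1,1,1] = 12.
The mode-1 fibre T[:,1,1] = [12, -6] gives a = [2, -1] (primitive direction); the mode-2 fibre T[1,:,1] = [12, -18] gives b = [2, -3]; then c[k] = T[1,1,k] / (a[1]·b[1]) = [12, 0] / 4 = [3, 0].
Expanding [2, -1] ⊗ [2, -3] ⊗ [3, 0] reproduces all 8 entries of T, so T = [2, -1] ⊗ [2, -3] ⊗ [3, 0] and rank(T) ≤ 1.
Equivalently every frontal slice T[:,:,k] is c[k] times the rank-1 matrix [2, -1] ⊗ [2, -3]. So T has rank 1 (it is nonzero).

Yes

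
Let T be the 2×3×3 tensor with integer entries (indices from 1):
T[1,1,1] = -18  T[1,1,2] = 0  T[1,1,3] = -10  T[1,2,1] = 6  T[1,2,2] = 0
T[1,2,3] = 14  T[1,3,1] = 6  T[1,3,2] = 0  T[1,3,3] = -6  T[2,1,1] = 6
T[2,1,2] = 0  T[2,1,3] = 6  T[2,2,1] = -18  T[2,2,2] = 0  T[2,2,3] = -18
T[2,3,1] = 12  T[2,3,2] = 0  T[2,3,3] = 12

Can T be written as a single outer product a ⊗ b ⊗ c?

No

The mode-2 unfolding of T (rows indexed by j, columns by (i,k) = (1,1), (1,2), (1,3), (2,1), (2,2), (2,3)) is [[-18, 0, -10, 6, 0, 6], [6, 0, 14, -18, 0, -18], [6, 0, -6, 12, 0, 12]].
There the 2×2 minor on rows j ∈ {1, 2}, columns (i,k) ∈ {(1,1), (1,3)} is det [[-18, -10], [6, 14]] = -192 ≠ 0, so this unfolding has rank ≥ 2; CP rank is at least every unfolding rank, so rank(T) ≥ 2.
In particular rank(T) ≥ 2 > 1, so T is not rank-1.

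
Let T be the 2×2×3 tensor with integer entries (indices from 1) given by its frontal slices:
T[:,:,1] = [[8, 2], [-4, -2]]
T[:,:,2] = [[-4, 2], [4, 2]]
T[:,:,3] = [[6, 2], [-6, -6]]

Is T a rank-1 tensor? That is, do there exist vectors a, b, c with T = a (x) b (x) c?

The mode-3 unfolding of T (rows indexed by k, columns by (i,j) = (1,1), (1,2), (2,1), (2,2)) is [[8, 2, -4, -2], [-4, 2, 4, 2], [6, 2, -6, -6]].
There the 3×3 minor on rows k ∈ {1, 2, 3}, columns (i,j) ∈ {(1,1), (1,2), (2,1)} is det [[8, 2, -4], [-4, 2, 4], [6, 2, -6]] = -80 ≠ 0, so this unfolding has rank ≥ 3; CP rank is at least every unfolding rank, so rank(T) ≥ 3.
In particular rank(T) ≥ 3 > 1, so T is not rank-1.

No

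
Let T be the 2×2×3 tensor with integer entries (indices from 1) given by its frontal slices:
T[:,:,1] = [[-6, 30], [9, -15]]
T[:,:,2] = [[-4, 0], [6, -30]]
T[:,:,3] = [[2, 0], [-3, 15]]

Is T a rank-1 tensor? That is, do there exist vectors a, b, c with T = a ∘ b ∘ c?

The mode-3 unfolding of T (rows indexed by k, columns by (i,j) = (1,1), (1,2), (2,1), (2,2)) is [[-6, 30, 9, -15], [-4, 0, 6, -30], [2, 0, -3, 15]].
There the 2×2 minor on rows k ∈ {1, 2}, columns (i,j) ∈ {(1,1), (1,2)} is det [[-6, 30], [-4, 0]] = 120 ≠ 0, so this unfolding has rank ≥ 2; CP rank is at least every unfolding rank, so rank(T) ≥ 2.
In particular rank(T) ≥ 2 > 1, so T is not rank-1.

No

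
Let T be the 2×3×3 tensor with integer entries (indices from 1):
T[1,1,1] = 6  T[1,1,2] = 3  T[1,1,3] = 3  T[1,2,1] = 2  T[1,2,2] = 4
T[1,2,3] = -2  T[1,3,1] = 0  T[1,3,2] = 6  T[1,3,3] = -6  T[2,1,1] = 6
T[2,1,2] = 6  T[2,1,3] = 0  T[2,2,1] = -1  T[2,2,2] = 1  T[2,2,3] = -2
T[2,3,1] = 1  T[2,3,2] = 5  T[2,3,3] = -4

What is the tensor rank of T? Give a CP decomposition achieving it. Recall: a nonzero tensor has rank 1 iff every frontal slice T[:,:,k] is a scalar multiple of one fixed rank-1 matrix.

Lower bound: in the mode-2 unfolding of T (rows indexed by j, columns by (i,k)) the 3×3 minor on rows j ∈ {1, 2, 3}, columns (i,k) ∈ {(1,1), (1,2), (2,1)} is det [[6, 3, 6], [2, 4, -1], [0, 6, 1]] = 126 ≠ 0, so that unfolding has rank ≥ 3 and hence rank(T) ≥ 3 (CP rank is at least every unfolding rank, though it can be larger).
Upper bound: T is a sum of 3 rank-1 terms, T = (1, 0) ⊗ (1, -2, 0) ⊗ (-2, -1, -1) + (1, 1) ⊗ (2, 0, 1) ⊗ (2, 4, -2) + (2, 1) ⊗ (2, -1, -1) ⊗ (1, -1, 2) (one valid choice — decompositions are not unique — normalised so each a, b is primitive with positive first nonzero entry; check it by expanding all entries), so rank(T) ≤ 3.
These bounds meet, so rank(T) = 3.

rank(T) = 3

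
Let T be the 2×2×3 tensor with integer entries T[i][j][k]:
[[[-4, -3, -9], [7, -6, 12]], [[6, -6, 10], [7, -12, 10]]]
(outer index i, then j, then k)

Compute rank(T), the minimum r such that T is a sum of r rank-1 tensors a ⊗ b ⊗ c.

Lower bound: in the mode-3 unfolding of T (rows indexed by k, columns by (i,j)) the 2×2 minor on rows k ∈ {0, 1}, columns (i,j) ∈ {(0,0), (0,1)} is det [[-4, 7], [-3, -6]] = 45 ≠ 0, so that unfolding has rank ≥ 2 and hence rank(T) ≥ 2 (CP rank is at least every unfolding rank, though it can be larger).
Upper bound: with S_k = T[:,:,k], the two rank-1 terms a₁b₁ᵀ, a₂b₂ᵀ are the rank-1 members of the pencil x·S₀ + y·S₁.
det(x·S₀ + y·S₁) is −70·x² + 105·xy = (-35)·(2·x − 3·y)(x), vanishing at (x:y) = (3:2) and (0:1).
M₁ = 3·S₀ + 2·S₁ = [[-18, 9], [6, -3]] = (-3)·(3, -1)(2, -1)ᵀ and M₂ = S₁ = [[-3, -6], [-6, -12]] = (-3)·(1, 2)(1, 2)ᵀ, so take a₁ = (3, -1), b₁ = (2, -1), a₂ = (1, 2), b₂ = (1, 2).
Each slice is an integer combination of E₁ = a₁b₁ᵀ and E₂ = a₂b₂ᵀ: S₀ = −E₁ + 2·E₂, S₁ = −3·E₂, S₂ = −2·E₁ + 3·E₂; reading off coefficients, c₁ = (-1, 0, -2) and c₂ = (2, -3, 3).
Hence T = (3, -1) ⊗ (2, -1) ⊗ (-1, 0, -2) + (1, 2) ⊗ (1, 2) ⊗ (2, -3, 3), so rank(T) ≤ 2.
These bounds meet, so rank(T) = 2.

2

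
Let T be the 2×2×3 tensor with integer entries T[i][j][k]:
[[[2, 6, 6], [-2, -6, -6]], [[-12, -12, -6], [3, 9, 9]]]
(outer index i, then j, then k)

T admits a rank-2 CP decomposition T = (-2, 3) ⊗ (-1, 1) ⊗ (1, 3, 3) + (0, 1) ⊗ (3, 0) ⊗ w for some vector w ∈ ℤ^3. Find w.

w = (-3, -1, 1)

Subtract the known terms from T to get the rank-1 residual R = (0, 1) ⊗ (3, 0) ⊗ w, so R[i,j,k] = a[i]·b[j]·w[k]. Pick indices with nonzero a[1]·b[0] = (1)·(3) = 3. Only the fibre through (1,0,·) is needed: R[1,0,:] = T[1,0,:] − Σₗ aₗ[1]bₗ[0]cₗ = [-12, -12, -6] − (3)·(-1)·(1, 3, 3) = [-9, -3, 3]. Then w[k] = R[1,0,k] / 3 for each k, giving w = [-9, -3, 3] / 3 = (-3, -1, 1).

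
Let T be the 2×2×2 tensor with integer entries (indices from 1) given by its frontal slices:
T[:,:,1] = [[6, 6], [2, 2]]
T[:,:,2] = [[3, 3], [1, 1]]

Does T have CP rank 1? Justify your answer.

Yes

If T = a ⊗ b ⊗ c then every fibre of T is a multiple of the corresponding factor, so read the factors off the fibres through the nonzero entry T[1,1,1] = 6.
The mode-1 fibre T[:,1,1] = [6, 2] gives a = [3, 1] (primitive direction); the mode-2 fibre T[1,:,1] = [6, 6] gives b = [1, 1]; then c[k] = T[1,1,k] / (a[1]·b[1]) = [6, 3] / 3 = [2, 1].
Expanding [3, 1] ⊗ [1, 1] ⊗ [2, 1] reproduces all 8 entries of T, so T = [3, 1] ⊗ [1, 1] ⊗ [2, 1] and rank(T) ≤ 1.
Equivalently every frontal slice T[:,:,k] is c[k] times the rank-1 matrix [3, 1] ⊗ [1, 1]. So T has rank 1 (it is nonzero).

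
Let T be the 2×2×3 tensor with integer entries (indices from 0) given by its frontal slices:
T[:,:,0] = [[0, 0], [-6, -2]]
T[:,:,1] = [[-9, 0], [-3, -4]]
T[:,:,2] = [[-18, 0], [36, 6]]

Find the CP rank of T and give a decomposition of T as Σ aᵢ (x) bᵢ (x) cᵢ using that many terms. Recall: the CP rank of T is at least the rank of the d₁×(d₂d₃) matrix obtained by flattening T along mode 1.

rank(T) = 2

Lower bound: the mode-3 unfolding of T (rows indexed by k, columns by (i,j) = (0,0), (0,1), (1,0), (1,1)) is [[0, 0, -6, -2], [-9, 0, -3, -4], [-18, 0, 36, 6]].
There the 2×2 minor on rows k ∈ {0, 1}, columns (i,j) ∈ {(0,0), (1,0)} is det [[0, -6], [-9, -3]] = -54 ≠ 0, so this unfolding has rank ≥ 2; CP rank is at least every unfolding rank, so rank(T) ≥ 2. (Flattening ranks never certify an upper bound on CP rank; for that we must actually write T with 2 rank-1 terms.)
Upper bound — finding two terms. Write S_k = T[:,:,k] for the frontal slices: S₀ = [[0, 0], [-6, -2]], S₁ = [[-9, 0], [-3, -4]], S₂ = [[-18, 0], [36, 6]].
If T = a₁ (x) b₁ (x) c₁ + a₂ (x) b₂ (x) c₂ then each S_k = c₁[k]·a₁b₁ᵀ + c₂[k]·a₂b₂ᵀ. S₀ and S₁ are linearly independent, so a₁b₁ᵀ and a₂b₂ᵀ must span the same plane of matrices: they are the rank-1 matrices of the form x·S₀ + y·S₁.
det(x·S₀ + y·S₁) is 18·xy + 36·y² = 18·(x + 2·y)(y), vanishing at (x:y) = (2:-1) and (1:0).
M₁ = 2·S₀ − S₁ = [[9, 0], [-9, 0]] = 9·[1, -1][1, 0]ᵀ and M₂ = S₀ = [[0, 0], [-6, -2]] = (-2)·[0, 1][3, 1]ᵀ, so take a₁ = [1, -1], b₁ = [1, 0], a₂ = [0, 1], b₂ = [3, 1].
Each slice is an integer combination of E₁ = a₁b₁ᵀ and E₂ = a₂b₂ᵀ: S₀ = −2·E₂, S₁ = −9·E₁ − 4·E₂, S₂ = −18·E₁ + 6·E₂; reading off coefficients, c₁ = [0, -9, -18] and c₂ = [-2, -4, 6].
Hence T = [1, -1] (x) [1, 0] (x) [0, -9, -18] + [0, 1] (x) [3, 1] (x) [-2, -4, 6], so rank(T) ≤ 2.
These bounds meet, so rank(T) = 2.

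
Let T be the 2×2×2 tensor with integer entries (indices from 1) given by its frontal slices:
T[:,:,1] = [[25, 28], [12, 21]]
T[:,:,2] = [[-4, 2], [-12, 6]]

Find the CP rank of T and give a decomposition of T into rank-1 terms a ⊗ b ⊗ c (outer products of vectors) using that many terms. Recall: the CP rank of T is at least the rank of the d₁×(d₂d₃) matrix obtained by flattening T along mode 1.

Lower bound: the mode-1 unfolding of T (rows indexed by i, columns by (j,k) = (1,1), (1,2), (2,1), (2,2)) is [[25, -4, 28, 2], [12, -12, 21, 6]].
There the 2×2 minor on rows i ∈ {1, 2}, columns (j,k) ∈ {(1,1), (1,2)} is det [[25, -4], [12, -12]] = -252 ≠ 0, so this unfolding has rank ≥ 2; CP rank is at least every unfolding rank, so rank(T) ≥ 2. (This is only a lower bound: in general the CP rank may exceed every unfolding rank, so we still need to exhibit 2 rank-1 terms summing to T.)
Upper bound — finding two terms. Write S_k = T[:,:,k] for the frontal slices: S₁ = [[25, 28], [12, 21]], S₂ = [[-4, 2], [-12, 6]].
If T = a₁ ⊗ b₁ ⊗ c₁ + a₂ ⊗ b₂ ⊗ c₂ then each S_k = c₁[k]·a₁b₁ᵀ + c₂[k]·a₂b₂ᵀ. S₁ and S₂ are linearly independent, so a₁b₁ᵀ and a₂b₂ᵀ must span the same plane of matrices: they are the rank-1 matrices of the form x·S₁ + y·S₂.
det(x·S₁ + y·S₂) is 189·x² + 378·xy = 189·(x + 2·y)(x), vanishing at (x:y) = (2:-1) and (0:1).
M₁ = 2·S₁ − S₂ = [[54, 54], [36, 36]] = 18·[3, 2][1, 1]ᵀ and M₂ = S₂ = [[-4, 2], [-12, 6]] = (-2)·[1, 3][2, -1]ᵀ, so take a₁ = [3, 2], b₁ = [1, 1], a₂ = [1, 3], b₂ = [2, -1].
Each slice is an integer combination of E₁ = a₁b₁ᵀ and E₂ = a₂b₂ᵀ: S₁ = 9·E₁ − E₂, S₂ = −2·E₂; reading off coefficients, c₁ = [9, 0] and c₂ = [-1, -2].
Hence T = [3, 2] ⊗ [1, 1] ⊗ [9, 0] + [1, 3] ⊗ [2, -1] ⊗ [-1, -2], so rank(T) ≤ 2.
These bounds meet, so rank(T) = 2.

rank(T) = 2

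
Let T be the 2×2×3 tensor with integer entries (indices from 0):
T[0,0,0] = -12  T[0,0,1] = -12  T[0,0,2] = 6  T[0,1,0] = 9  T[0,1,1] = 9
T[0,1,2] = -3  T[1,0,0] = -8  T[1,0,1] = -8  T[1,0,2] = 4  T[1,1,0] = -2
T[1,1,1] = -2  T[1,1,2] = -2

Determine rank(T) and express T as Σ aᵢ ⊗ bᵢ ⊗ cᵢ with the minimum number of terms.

rank(T) = 2

Lower bound: the mode-3 unfolding of T (rows indexed by k, columns by (i,j) = (0,0), (0,1), (1,0), (1,1)) is [[-12, 9, -8, -2], [-12, 9, -8, -2], [6, -3, 4, -2]].
There the 2×2 minor on rows k ∈ {0, 2}, columns (i,j) ∈ {(0,0), (0,1)} is det [[-12, 9], [6, -3]] = -18 ≠ 0, so this unfolding has rank ≥ 2; CP rank is at least every unfolding rank, so rank(T) ≥ 2. (Unfolding ranks only ever bound the CP rank from below — rank(T) can be strictly larger than all of them — so the matching upper bound has to come from an explicit 2-term decomposition.)
Upper bound — finding two terms. Write S_k = T[:,:,k] for the frontal slices: S₀ = [[-12, 9], [-8, -2]], S₁ = [[-12, 9], [-8, -2]], S₂ = [[6, -3], [4, -2]].
If T = a₁ ⊗ b₁ ⊗ c₁ + a₂ ⊗ b₂ ⊗ c₂ then each S_k = c₁[k]·a₁b₁ᵀ + c₂[k]·a₂b₂ᵀ. S₀ and S₂ are linearly independent, so a₁b₁ᵀ and a₂b₂ᵀ must span the same plane of matrices: they are the rank-1 matrices of the form x·S₀ + y·S₂.
det(x·S₀ + y·S₂) is 96·x² − 48·xy = 48·(2·x − y)(x), vanishing at (x:y) = (1:2) and (0:1).
M₁ = S₀ + 2·S₂ = [[0, 3], [0, -6]] = 3·[1, -2][0, 1]ᵀ and M₂ = S₂ = [[6, -3], [4, -2]] = [3, 2][2, -1]ᵀ, so take a₁ = [1, -2], b₁ = [0, 1], a₂ = [3, 2], b₂ = [2, -1].
Each slice is an integer combination of E₁ = a₁b₁ᵀ and E₂ = a₂b₂ᵀ: S₀ = 3·E₁ − 2·E₂, S₁ = 3·E₁ − 2·E₂, S₂ = E₂; reading off coefficients, c₁ = [3, 3, 0] and c₂ = [-2, -2, 1].
Hence T = [1, -2] ⊗ [0, 1] ⊗ [3, 3, 0] + [3, 2] ⊗ [2, -1] ⊗ [-2, -2, 1], so rank(T) ≤ 2.
These bounds meet, so rank(T) = 2.
Check entry T[0,0,1] = -12: (1)·(0)·(3) + (3)·(2)·(-2) = -12.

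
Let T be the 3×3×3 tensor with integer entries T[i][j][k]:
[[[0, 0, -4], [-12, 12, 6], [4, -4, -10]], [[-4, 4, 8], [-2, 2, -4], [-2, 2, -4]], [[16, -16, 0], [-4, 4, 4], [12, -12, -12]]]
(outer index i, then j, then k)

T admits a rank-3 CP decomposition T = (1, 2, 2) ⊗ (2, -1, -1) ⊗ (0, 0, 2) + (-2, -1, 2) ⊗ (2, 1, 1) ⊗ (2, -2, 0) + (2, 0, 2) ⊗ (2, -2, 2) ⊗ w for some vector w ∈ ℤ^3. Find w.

w = (2, -2, -2)

Subtract the known terms from T to get the rank-1 residual R = (2, 0, 2) ⊗ (2, -2, 2) ⊗ w, so R[i,j,k] = a[i]·b[j]·w[k]. Pick indices with nonzero a[0]·b[0] = (2)·(2) = 4. Only the fibre through (0,0,·) is needed: R[0,0,:] = T[0,0,:] − Σₗ aₗ[0]bₗ[0]cₗ = [0, 0, -4] − (1)·(2)·(0, 0, 2) − (-2)·(2)·(2, -2, 0) = [8, -8, -8]. Then w[k] = R[0,0,k] / 4 for each k, giving w = [8, -8, -8] / 4 = (2, -2, -2).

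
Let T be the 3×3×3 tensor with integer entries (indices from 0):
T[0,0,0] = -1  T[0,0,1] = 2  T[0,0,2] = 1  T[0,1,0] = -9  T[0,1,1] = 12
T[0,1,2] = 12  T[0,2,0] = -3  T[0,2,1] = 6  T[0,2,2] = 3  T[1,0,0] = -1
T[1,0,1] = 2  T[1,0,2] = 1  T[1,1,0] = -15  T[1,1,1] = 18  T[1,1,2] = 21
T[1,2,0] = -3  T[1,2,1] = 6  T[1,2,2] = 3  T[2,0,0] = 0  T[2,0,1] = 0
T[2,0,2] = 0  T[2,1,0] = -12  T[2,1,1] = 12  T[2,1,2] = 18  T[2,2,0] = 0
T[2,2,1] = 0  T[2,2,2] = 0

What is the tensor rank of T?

Lower bound: the mode-3 unfolding of T (rows indexed by k, columns by (i,j) = (0,0), (0,1), (0,2), (1,0), (1,1), (1,2), (2,0), (2,1), (2,2)) is [[-1, -9, -3, -1, -15, -3, 0, -12, 0], [2, 12, 6, 2, 18, 6, 0, 12, 0], [1, 12, 3, 1, 21, 3, 0, 18, 0]].
There the 2×2 minor on rows k ∈ {0, 1}, columns (i,j) ∈ {(0,0), (0,1)} is det [[-1, -9], [2, 12]] = 6 ≠ 0, so this unfolding has rank ≥ 2; CP rank is at least every unfolding rank, so rank(T) ≥ 2. (Unfolding ranks only ever bound the CP rank from below — rank(T) can be strictly larger than all of them — so the matching upper bound has to come from an explicit 2-term decomposition.)
Upper bound — finding two terms. Write S_k = T[:,:,k] for the frontal slices: S₀ = [[-1, -9, -3], [-1, -15, -3], [0, -12, 0]], S₁ = [[2, 12, 6], [2, 18, 6], [0, 12, 0]], S₂ = [[1, 12, 3], [1, 21, 3], [0, 18, 0]].
If T = a₁ (x) b₁ (x) c₁ + a₂ (x) b₂ (x) c₂ then each S_k = c₁[k]·a₁b₁ᵀ + c₂[k]·a₂b₂ᵀ. S₀ and S₁ are linearly independent, so a₁b₁ᵀ and a₂b₂ᵀ must span the same plane of matrices: they are the rank-1 matrices of the form x·S₀ + y·S₁.
The 2×2 minor of x·S₀ + y·S₁ on rows {0,1}, columns {0,1} is 6·x² − 18·xy + 12·y² = 6·(x − 2·y)(x − y), vanishing at (x:y) = (2:1) and (1:1).
M₁ = 2·S₀ + S₁ = [[0, -6, 0], [0, -12, 0], [0, -12, 0]] = (-6)·(1, 2, 2)(0, 1, 0)ᵀ and M₂ = S₀ + S₁ = [[1, 3, 3], [1, 3, 3], [0, 0, 0]] = (1, 1, 0)(1, 3, 3)ᵀ, so take a₁ = (1, 2, 2), b₁ = (0, 1, 0), a₂ = (1, 1, 0), b₂ = (1, 3, 3).
Each slice is an integer combination of E₁ = a₁b₁ᵀ and E₂ = a₂b₂ᵀ: S₀ = −6·E₁ − E₂, S₁ = 6·E₁ + 2·E₂, S₂ = 9·E₁ + E₂; reading off coefficients, c₁ = (-6, 6, 9) and c₂ = (-1, 2, 1).
Hence T = (1, 2, 2) (x) (0, 1, 0) (x) (-6, 6, 9) + (1, 1, 0) (x) (1, 3, 3) (x) (-1, 2, 1), so rank(T) ≤ 2.
These bounds meet, so rank(T) = 2.

2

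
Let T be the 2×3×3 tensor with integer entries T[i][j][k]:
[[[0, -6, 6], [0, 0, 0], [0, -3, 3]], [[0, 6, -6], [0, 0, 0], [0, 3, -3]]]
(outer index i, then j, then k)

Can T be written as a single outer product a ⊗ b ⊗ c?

If T = a ⊗ b ⊗ c then every fibre of T is a multiple of the corresponding factor, so read the factors off the fibres through the nonzero entry T[0,0,1] = -6.
The mode-1 fibre T[:,0,1] = [-6, 6] gives a = (1, -1) (primitive direction); the mode-2 fibre T[0,:,1] = [-6, 0, -3] gives b = (2, 0, 1); then c[k] = T[0,0,k] / (a[0]·b[0]) = [0, -6, 6] / 2 = (0, -3, 3).
Expanding (1, -1) ⊗ (2, 0, 1) ⊗ (0, -3, 3) reproduces all 18 entries of T, so T = (1, -1) ⊗ (2, 0, 1) ⊗ (0, -3, 3) and rank(T) ≤ 1.
Equivalently every frontal slice T[:,:,k] is c[k] times the rank-1 matrix (1, -1) ⊗ (2, 0, 1). So T has rank 1 (it is nonzero).

Yes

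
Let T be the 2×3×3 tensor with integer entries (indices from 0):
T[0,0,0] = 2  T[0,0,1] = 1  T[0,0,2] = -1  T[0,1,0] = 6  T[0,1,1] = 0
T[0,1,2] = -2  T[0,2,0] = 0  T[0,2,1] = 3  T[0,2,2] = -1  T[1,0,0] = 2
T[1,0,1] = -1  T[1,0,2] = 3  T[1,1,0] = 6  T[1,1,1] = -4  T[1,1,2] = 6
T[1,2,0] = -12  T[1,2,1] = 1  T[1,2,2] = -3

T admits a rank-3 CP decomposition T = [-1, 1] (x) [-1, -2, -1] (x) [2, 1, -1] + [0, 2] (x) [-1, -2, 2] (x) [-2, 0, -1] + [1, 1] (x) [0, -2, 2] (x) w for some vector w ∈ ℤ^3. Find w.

w = [-1, 1, 0]

Subtract the known terms from T to get the rank-1 residual R = [1, 1] (x) [0, -2, 2] (x) w, so R[i,j,k] = a[i]·b[j]·w[k]. Pick indices with nonzero a[0]·b[1] = (1)·(-2) = -2. Only the fibre through (0,1,·) is needed: R[0,1,:] = T[0,1,:] − Σₗ aₗ[0]bₗ[1]cₗ = [6, 0, -2] − (-1)·(-2)·[2, 1, -1] − (0)·(-2)·[-2, 0, -1] = [2, -2, 0]. Then w[k] = R[0,1,k] / -2 for each k, giving w = [2, -2, 0] / -2 = [-1, 1, 0].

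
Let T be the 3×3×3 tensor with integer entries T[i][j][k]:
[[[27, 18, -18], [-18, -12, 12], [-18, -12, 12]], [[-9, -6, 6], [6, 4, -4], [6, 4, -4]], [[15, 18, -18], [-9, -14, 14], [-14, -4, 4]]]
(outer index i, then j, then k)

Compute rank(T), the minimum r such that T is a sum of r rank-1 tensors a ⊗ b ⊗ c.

2

Lower bound: the mode-3 unfolding of T (rows indexed by k, columns by (i,j) = (0,0), (0,1), (0,2), (1,0), (1,1), (1,2), (2,0), (2,1), (2,2)) is [[27, -18, -18, -9, 6, 6, 15, -9, -14], [18, -12, -12, -6, 4, 4, 18, -14, -4], [-18, 12, 12, 6, -4, -4, -18, 14, 4]].
There the 2×2 minor on rows k ∈ {0, 1}, columns (i,j) ∈ {(0,0), (2,0)} is det [[27, 15], [18, 18]] = 216 ≠ 0, so this unfolding has rank ≥ 2; CP rank is at least every unfolding rank, so rank(T) ≥ 2. (Flattening ranks never certify an upper bound on CP rank; for that we must actually write T with 2 rank-1 terms.)
Upper bound — finding two terms. Write S_k = T[:,:,k] for the frontal slices: S₀ = [[27, -18, -18], [-9, 6, 6], [15, -9, -14]], S₁ = [[18, -12, -12], [-6, 4, 4], [18, -14, -4]], S₂ = [[-18, 12, 12], [6, -4, -4], [-18, 14, 4]].
If T = a₁ ⊗ b₁ ⊗ c₁ + a₂ ⊗ b₂ ⊗ c₂ then each S_k = c₁[k]·a₁b₁ᵀ + c₂[k]·a₂b₂ᵀ. S₀ and S₁ are linearly independent, so a₁b₁ᵀ and a₂b₂ᵀ must span the same plane of matrices: they are the rank-1 matrices of the form x·S₀ + y·S₁.
The 2×2 minor of x·S₀ + y·S₁ on rows {0,2}, columns {0,1} is 27·x² − 36·xy − 36·y² = 9·(x − 2·y)(3·x + 2·y), vanishing at (x:y) = (2:1) and (2:-3).
M₁ = 2·S₀ + S₁ = [[72, -48, -48], [-24, 16, 16], [48, -32, -32]] = 8·[3, -1, 2][3, -2, -2]ᵀ and M₂ = 2·S₀ − 3·S₁ = [[0, 0, 0], [0, 0, 0], [-24, 24, -16]] = (-8)·[0, 0, 1][3, -3, 2]ᵀ, so take a₁ = [3, -1, 2], b₁ = [3, -2, -2], a₂ = [0, 0, 1], b₂ = [3, -3, 2].
Each slice is an integer combination of E₁ = a₁b₁ᵀ and E₂ = a₂b₂ᵀ: S₀ = 3·E₁ − E₂, S₁ = 2·E₁ + 2·E₂, S₂ = −2·E₁ − 2·E₂; reading off coefficients, c₁ = [3, 2, -2] and c₂ = [-1, 2, -2].
Hence T = [3, -1, 2] ⊗ [3, -2, -2] ⊗ [3, 2, -2] + [0, 0, 1] ⊗ [3, -3, 2] ⊗ [-1, 2, -2], so rank(T) ≤ 2.
These bounds meet, so rank(T) = 2.
Check entry T[2,1,2] = 14: (2)·(-2)·(-2) + (1)·(-3)·(-2) = 14.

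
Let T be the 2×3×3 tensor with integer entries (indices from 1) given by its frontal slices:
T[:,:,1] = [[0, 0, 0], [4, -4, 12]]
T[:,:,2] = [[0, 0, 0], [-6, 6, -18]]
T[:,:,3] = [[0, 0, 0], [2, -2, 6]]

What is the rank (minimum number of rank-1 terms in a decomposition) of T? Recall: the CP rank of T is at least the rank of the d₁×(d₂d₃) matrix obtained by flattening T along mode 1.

1

Lower bound: T ≠ 0 (e.g. T[2,1,1] = 4), so rank(T) ≥ 1.
Upper bound: the mode-1 fibre T[:,1,1] = [0, 4] gives a = [0, 1] (primitive direction); the mode-2 fibre T[2,:,1] = [4, -4, 12] gives b = [1, -1, 3]; then c[k] = T[2,1,k] / (a[2]·b[1]) = [4, -6, 2] / 1 = [4, -6, 2].
Expanding [0, 1] ⊗ [1, -1, 3] ⊗ [4, -6, 2] reproduces all 18 entries of T, so T = [0, 1] ⊗ [1, -1, 3] ⊗ [4, -6, 2] and rank(T) ≤ 1.
These bounds meet, so rank(T) = 1.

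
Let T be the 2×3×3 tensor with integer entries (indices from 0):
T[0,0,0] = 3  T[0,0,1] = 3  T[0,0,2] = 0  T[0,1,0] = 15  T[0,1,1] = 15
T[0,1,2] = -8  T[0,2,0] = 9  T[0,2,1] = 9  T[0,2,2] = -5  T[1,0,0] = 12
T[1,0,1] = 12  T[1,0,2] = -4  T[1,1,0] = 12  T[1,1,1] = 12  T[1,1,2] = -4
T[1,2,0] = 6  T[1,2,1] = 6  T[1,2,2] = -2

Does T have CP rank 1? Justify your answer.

The mode-1 unfolding of T (rows indexed by i, columns by (j,k) = (0,0), (0,1), (0,2), (1,0), (1,1), (1,2), (2,0), (2,1), (2,2)) is [[3, 3, 0, 15, 15, -8, 9, 9, -5], [12, 12, -4, 12, 12, -4, 6, 6, -2]].
There the 2×2 minor on rows i ∈ {0, 1}, columns (j,k) ∈ {(0,0), (0,2)} is det [[3, 0], [12, -4]] = -12 ≠ 0, so this unfolding has rank ≥ 2; CP rank is at least every unfolding rank, so rank(T) ≥ 2.
In particular rank(T) ≥ 2 > 1, so T is not rank-1.

No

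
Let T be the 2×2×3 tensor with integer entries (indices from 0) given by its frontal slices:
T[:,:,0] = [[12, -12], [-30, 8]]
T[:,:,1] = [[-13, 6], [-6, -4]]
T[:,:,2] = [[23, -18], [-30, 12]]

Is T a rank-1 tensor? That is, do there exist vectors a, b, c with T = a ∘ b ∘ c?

The mode-3 unfolding of T (rows indexed by k, columns by (i,j) = (0,0), (0,1), (1,0), (1,1)) is [[12, -12, -30, 8], [-13, 6, -6, -4], [23, -18, -30, 12]].
There the 2×2 minor on rows k ∈ {0, 1}, columns (i,j) ∈ {(0,0), (0,1)} is det [[12, -12], [-13, 6]] = -84 ≠ 0, so this unfolding has rank ≥ 2; CP rank is at least every unfolding rank, so rank(T) ≥ 2.
In particular rank(T) ≥ 2 > 1, so T is not rank-1.

No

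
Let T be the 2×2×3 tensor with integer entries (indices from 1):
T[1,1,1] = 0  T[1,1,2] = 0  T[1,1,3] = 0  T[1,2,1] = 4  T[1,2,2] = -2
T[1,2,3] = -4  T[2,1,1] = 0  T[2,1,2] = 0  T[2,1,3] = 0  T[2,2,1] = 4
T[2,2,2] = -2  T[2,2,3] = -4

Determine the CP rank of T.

Lower bound: T ≠ 0 (e.g. T[1,2,1] = 4), so rank(T) ≥ 1.
Upper bound: if T = a ⊗ b ⊗ c then every fibre of T is a multiple of the corresponding factor, so read the factors off the fibres through the nonzero entry T[1,2,1] = 4.
The mode-1 fibre T[:,2,1] = [4, 4] gives a = [1, 1] (primitive direction); the mode-2 fibre T[1,:,1] = [0, 4] gives b = [0, 1]; then c[k] = T[1,2,k] / (a[1]·b[2]) = [4, -2, -4] / 1 = [4, -2, -4].
Expanding [1, 1] ⊗ [0, 1] ⊗ [4, -2, -4] reproduces all 12 entries of T, so T = [1, 1] ⊗ [0, 1] ⊗ [4, -2, -4] and rank(T) ≤ 1.
These bounds meet, so rank(T) = 1.

1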